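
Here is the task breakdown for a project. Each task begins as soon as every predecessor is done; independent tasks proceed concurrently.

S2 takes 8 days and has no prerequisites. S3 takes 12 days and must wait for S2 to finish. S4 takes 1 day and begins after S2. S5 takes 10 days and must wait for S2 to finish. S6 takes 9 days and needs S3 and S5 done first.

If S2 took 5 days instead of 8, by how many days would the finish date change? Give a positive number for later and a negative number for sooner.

-3

Baseline: S2→S3→S6 = 8+12+9 = 29 → 29 days.
Since S2 is critical, the -3 change carries straight to that chain (now 26 days).
That remains the longest chain; total 26 days.
Change in finish: 26 − 29 = -3 days.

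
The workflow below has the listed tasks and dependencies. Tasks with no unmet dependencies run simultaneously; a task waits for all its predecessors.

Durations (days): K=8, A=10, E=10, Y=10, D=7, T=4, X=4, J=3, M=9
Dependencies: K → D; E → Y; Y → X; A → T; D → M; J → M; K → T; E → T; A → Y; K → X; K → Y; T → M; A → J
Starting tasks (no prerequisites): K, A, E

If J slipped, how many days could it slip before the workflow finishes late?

K→D→M = 8+7+9 = 24 sets the makespan at 24 days.
J finishes as early as 13 and must finish by 15.
Float = 24 − 22 = 2.

2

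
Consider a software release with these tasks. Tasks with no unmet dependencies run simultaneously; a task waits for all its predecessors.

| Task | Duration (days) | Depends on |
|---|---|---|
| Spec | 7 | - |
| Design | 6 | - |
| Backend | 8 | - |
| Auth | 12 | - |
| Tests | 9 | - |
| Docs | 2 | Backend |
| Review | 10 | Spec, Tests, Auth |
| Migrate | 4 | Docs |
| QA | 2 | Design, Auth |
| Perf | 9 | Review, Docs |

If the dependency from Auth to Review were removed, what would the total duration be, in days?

With the dependency in place, Auth→Review→Perf = 12+10+9 = 31 sets the finish at 31 days.
Without Auth→Review, Review's earliest start moves from 12 to 9.
New critical path: Tests→Review→Perf = 9+10+9 = 28 ⇒ 28 days.

28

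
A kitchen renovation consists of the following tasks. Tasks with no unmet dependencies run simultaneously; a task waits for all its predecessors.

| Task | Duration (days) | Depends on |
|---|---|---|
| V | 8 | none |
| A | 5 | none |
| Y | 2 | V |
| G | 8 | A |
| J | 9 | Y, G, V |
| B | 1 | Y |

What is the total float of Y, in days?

A→G→J = 5+8+9 = 22 sets the makespan at 22 days.
Longest path through Y: 19 days (earliest finish 10, latest finish 13).
Float = 22 − 19 = 3.

3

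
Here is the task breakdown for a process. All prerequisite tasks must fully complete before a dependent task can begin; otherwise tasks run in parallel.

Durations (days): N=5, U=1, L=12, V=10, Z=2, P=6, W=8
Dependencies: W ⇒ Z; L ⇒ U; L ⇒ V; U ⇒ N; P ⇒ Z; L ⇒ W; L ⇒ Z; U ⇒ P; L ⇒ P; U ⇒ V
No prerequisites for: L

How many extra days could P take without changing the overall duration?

2

Critical path: L→U→V = 12+1+10 = 23, so the finish is 23 days.
The longest chain containing P totals 21 days.
Slack of P = 15 − 13 = 2 days.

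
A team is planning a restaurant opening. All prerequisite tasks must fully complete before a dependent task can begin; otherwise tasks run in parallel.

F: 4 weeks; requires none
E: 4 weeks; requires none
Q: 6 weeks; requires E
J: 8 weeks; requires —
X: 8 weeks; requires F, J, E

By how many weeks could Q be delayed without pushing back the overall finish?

The longest chain is J→X = 8+8 = 16; overall finish 16 weeks.
The longest chain containing Q totals 10 weeks.
Slack of Q = 10 − 4 = 6 weeks.

6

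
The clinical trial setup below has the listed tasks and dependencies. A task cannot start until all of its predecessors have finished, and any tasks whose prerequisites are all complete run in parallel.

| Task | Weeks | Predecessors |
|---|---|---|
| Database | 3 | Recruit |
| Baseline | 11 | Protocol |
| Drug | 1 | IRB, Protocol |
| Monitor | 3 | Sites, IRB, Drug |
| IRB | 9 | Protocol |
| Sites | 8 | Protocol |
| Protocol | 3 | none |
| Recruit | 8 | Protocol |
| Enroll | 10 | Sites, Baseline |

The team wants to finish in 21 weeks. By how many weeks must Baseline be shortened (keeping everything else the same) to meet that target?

3

Current finish: 24 weeks; target: 21.
Baseline is on every critical path, so each week cut from Baseline cuts the finish by one (this holds down to a finish of 21).
Need 24 − 21 = 3 weeks off Baseline → Baseline becomes 8 weeks, finish becomes 21.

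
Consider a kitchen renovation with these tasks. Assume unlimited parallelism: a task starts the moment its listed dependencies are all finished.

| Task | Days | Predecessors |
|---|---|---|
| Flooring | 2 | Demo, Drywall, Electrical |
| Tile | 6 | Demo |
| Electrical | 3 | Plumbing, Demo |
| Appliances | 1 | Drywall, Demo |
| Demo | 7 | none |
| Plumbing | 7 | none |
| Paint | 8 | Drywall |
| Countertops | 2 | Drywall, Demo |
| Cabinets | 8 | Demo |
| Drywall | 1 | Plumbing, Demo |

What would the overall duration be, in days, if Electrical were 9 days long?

18

The binding path is Demo→Drywall→Paint = 7+1+8 = 16; finish at 16 days.
The longest path through Electrical is only 12 days, so Electrical has float 4.
New critical path: Demo→Electrical→Flooring = 7+9+2 = 18 ⇒ 18 days.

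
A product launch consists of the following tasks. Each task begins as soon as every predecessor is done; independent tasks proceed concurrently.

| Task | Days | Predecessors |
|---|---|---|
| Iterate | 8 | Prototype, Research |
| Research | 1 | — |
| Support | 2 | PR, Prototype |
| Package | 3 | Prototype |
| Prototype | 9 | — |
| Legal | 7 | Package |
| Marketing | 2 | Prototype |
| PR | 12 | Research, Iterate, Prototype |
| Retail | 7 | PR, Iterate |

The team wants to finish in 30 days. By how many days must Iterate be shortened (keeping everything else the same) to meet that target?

Current finish: 36 days; target: 30.
Iterate is on every critical path, so each day cut from Iterate cuts the finish by one (this holds down to a finish of 29).
Need 36 − 30 = 6 days off Iterate → Iterate becomes 2 days, finish becomes 30.

6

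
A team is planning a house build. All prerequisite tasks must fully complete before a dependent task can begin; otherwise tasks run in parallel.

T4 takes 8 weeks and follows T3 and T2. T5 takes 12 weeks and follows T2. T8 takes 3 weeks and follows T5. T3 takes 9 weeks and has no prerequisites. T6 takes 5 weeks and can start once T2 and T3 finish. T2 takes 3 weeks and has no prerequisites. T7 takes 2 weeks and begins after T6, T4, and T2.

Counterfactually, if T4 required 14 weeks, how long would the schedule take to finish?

25

Actual critical path: T3→T4→T7 = 9+8+2 = 19 ⇒ 19 weeks.
T4 lies on that path, so at 14 weeks the path becomes 25 weeks.
The critical path is still T3→T4→T7; finish is now 25 weeks.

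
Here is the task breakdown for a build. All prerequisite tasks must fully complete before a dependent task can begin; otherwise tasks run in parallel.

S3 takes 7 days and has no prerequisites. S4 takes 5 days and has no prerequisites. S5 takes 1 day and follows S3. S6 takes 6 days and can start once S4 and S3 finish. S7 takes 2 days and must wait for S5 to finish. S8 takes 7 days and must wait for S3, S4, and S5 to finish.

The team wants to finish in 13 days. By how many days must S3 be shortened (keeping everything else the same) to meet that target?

Current finish: 15 days; target: 13.
S3 is on every critical path, so each day cut from S3 cuts the finish by one (this holds down to a finish of 12).
Need 15 − 13 = 2 days off S3 → S3 becomes 5 days, finish becomes 13.

2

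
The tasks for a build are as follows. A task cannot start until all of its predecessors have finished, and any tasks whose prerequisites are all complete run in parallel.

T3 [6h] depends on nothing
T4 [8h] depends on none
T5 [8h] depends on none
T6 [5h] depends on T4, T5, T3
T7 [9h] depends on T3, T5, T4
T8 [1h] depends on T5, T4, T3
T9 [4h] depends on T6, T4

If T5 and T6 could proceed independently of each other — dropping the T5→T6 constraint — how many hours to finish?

17

With the dependency in place, T4→T6→T9 = 8+5+4 = 17 sets the finish at 17 hours.
Dropping T5→T6 doesn't change T6's earliest start (8); another predecessor still binds.
The longest chain is now T4→T6→T9 = 8+5+4 = 17, so the schedule takes 17 hours.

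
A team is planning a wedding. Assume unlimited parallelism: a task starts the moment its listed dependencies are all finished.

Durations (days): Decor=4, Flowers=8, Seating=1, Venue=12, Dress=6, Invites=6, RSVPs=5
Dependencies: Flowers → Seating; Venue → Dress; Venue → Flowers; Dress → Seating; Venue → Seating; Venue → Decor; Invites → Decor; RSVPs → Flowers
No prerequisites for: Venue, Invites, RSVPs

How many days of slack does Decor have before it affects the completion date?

5

The longest chain is Venue→Flowers→Seating = 12+8+1 = 21; overall finish 21 days.
Longest path through Decor: 16 days (earliest finish 16, latest finish 21).
So Decor can slip 21 − 16 = 5 days.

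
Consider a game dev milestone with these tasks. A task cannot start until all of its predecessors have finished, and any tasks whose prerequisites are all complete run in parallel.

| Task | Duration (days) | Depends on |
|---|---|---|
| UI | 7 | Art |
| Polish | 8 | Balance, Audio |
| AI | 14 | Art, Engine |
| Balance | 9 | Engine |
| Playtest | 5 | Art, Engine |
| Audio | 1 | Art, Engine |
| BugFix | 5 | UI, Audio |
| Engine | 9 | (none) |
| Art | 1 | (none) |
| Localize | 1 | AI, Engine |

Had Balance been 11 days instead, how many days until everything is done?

28

Critical path before the change: Engine→Balance→Polish = 9+9+8 = 26 giving 26 days.
Balance lies on that path, so at 11 days the path becomes 28 days.
The critical path is still Engine→Balance→Polish; finish is now 28 days.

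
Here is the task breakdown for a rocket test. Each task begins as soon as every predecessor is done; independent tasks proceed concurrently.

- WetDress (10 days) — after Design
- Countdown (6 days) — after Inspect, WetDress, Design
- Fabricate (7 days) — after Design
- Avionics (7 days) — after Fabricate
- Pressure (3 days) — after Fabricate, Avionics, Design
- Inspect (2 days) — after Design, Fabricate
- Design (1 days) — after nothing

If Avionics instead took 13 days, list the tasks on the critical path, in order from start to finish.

Critical path before the change: Design→Fabricate→Avionics→Pressure = 1+7+7+3 = 18 giving 18 days.
Since Avionics is critical, the +6 change carries straight to that chain (now 24 days).
The critical path is still Design→Fabricate→Avionics→Pressure; finish is now 24 days.

Design, Fabricate, Avionics, Pressure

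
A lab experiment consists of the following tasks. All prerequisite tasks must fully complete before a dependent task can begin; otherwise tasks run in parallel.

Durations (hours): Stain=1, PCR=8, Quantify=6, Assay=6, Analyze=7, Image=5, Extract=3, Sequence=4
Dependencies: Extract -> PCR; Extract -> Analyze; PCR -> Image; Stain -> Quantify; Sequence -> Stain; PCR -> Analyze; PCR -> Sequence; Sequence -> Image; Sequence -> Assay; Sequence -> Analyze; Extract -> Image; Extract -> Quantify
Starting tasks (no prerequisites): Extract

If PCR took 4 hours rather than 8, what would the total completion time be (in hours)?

Baseline: Extract→PCR→Sequence→Analyze = 3+8+4+7 = 22 → 22 hours.
PCR lies on that path, so at 4 hours the path becomes 18 hours.
The critical path is still Extract→PCR→Sequence→Analyze; finish is now 18 hours.

18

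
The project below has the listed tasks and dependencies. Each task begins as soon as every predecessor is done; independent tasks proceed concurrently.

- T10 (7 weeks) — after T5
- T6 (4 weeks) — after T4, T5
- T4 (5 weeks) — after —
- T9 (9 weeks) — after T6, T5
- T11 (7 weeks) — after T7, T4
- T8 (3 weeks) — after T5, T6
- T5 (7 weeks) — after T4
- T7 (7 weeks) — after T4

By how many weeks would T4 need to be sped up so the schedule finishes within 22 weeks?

3

Current finish: 25 weeks; target: 22.
T4 is on every critical path, so each week cut from T4 cuts the finish by one (this holds down to a finish of 21).
Need 25 − 22 = 3 weeks off T4 → T4 becomes 2 weeks, finish becomes 22.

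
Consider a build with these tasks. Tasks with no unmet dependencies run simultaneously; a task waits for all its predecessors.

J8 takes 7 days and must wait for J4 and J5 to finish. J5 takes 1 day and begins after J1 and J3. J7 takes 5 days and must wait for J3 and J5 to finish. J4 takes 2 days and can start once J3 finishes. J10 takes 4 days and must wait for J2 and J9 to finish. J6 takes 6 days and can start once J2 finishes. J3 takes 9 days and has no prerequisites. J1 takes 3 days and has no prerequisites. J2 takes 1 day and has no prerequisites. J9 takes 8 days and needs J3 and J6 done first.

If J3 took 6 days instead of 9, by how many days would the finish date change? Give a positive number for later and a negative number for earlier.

-2

Baseline: J3→J9→J10 = 9+8+4 = 21 → 21 days.
Since J3 is critical, the -3 change carries straight to that chain (now 18 days).
The binding chain switches to J2→J6→J9→J10 = 1+6+8+4 = 19; finish 19 days.
Change in finish: 19 − 21 = -2 days.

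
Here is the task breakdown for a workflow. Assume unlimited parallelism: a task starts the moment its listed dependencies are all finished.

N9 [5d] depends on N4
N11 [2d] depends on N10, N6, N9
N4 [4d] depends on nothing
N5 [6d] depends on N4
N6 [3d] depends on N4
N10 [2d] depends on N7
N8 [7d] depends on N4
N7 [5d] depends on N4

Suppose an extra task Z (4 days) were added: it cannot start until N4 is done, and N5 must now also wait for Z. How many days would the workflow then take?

14

Originally the workflow takes 13 days.
With Z inserted, N5 now waits for max(N4, Z).
New critical path: N4→Z→N5 = 4+4+6 = 14 ⇒ 14 days.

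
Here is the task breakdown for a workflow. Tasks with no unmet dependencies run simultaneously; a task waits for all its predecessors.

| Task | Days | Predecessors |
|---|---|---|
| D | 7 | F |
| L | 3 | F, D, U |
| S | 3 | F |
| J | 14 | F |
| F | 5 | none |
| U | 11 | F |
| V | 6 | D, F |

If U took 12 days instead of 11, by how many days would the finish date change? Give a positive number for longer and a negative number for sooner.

1

The binding path is F→U→L = 5+11+3 = 19; finish at 19 days.
Since U is critical, the +1 change carries straight to that chain (now 20 days).
That remains the longest chain; total 20 days.
Change in finish: 20 − 19 = +1 days.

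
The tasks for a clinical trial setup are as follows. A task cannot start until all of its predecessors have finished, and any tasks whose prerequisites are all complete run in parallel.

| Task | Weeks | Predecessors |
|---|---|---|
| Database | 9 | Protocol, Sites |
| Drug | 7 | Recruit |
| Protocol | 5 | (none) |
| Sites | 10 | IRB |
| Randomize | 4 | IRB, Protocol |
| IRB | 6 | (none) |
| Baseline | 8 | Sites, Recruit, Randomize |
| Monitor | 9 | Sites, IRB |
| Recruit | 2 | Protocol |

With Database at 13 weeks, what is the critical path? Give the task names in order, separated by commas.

Baseline: IRB→Sites→Database = 6+10+9 = 25 → 25 weeks.
Since Database is critical, the +4 change carries straight to that chain (now 29 weeks).
No other chain overtakes it, so the finish is 29 weeks.

IRB, Sites, Database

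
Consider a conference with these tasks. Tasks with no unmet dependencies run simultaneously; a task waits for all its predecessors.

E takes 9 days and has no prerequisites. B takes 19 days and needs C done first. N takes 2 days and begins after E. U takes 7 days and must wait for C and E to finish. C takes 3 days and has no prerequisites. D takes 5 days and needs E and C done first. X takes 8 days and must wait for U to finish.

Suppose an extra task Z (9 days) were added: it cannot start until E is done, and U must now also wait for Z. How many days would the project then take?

33

Originally the project takes 24 days.
With Z inserted, U now waits for max(C, E, Z).
New critical path: E→Z→U→X = 9+9+7+8 = 33 ⇒ 33 days.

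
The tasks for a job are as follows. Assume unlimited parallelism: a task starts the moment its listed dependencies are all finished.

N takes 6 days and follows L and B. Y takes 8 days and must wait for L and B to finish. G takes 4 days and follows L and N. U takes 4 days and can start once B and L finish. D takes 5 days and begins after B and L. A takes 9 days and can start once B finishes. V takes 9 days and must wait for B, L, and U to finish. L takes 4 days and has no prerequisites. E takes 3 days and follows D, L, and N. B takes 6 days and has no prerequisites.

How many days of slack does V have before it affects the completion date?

B→U→V = 6+4+9 = 19 sets the makespan at 19 days.
V finishes as early as 19 and must finish by 19.
Slack of V = 10 − 10 = 0 days.

0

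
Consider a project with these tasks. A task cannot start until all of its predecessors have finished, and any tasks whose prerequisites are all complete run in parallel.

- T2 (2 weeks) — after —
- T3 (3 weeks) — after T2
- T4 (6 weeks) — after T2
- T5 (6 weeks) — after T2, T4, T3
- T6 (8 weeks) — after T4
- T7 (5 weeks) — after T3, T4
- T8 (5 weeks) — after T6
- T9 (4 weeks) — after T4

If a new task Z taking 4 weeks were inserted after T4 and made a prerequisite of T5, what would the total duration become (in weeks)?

21

Originally the project takes 21 weeks.
With Z inserted, T5 now waits for max(T2, T4, T3, Z).
New critical path: T2→T4→T6→T8 = 2+6+8+5 = 21 ⇒ 21 weeks.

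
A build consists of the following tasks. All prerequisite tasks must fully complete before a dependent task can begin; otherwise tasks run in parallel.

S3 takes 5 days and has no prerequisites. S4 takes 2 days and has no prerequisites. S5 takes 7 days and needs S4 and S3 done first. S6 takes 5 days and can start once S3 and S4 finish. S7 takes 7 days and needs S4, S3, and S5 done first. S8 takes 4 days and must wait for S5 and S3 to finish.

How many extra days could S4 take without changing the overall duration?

3

The longest chain is S3→S5→S7 = 5+7+7 = 19; overall finish 19 days.
Longest path through S4: 16 days (earliest finish 2, latest finish 5).
So S4 can slip 5 − 2 = 3 days.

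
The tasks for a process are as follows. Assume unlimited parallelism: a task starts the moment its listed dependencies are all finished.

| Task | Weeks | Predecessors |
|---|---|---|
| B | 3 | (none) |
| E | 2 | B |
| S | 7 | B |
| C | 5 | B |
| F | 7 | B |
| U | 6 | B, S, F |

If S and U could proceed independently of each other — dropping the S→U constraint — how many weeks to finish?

Original critical path: B→S→U = 3+7+6 = 16 ⇒ 16 weeks.
Dropping S→U doesn't change U's earliest start (10); another predecessor still binds.
The longest chain is now B→F→U = 3+7+6 = 16, so the plan takes 16 weeks.

16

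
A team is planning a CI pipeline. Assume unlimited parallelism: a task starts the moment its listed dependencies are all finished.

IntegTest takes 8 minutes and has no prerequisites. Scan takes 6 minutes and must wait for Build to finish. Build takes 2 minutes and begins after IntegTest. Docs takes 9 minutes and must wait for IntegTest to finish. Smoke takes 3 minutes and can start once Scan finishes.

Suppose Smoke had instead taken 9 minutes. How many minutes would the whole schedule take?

25

The binding path is IntegTest→Build→Scan→Smoke = 8+2+6+3 = 19; finish at 19 minutes.
Smoke lies on that path, so at 9 minutes the path becomes 25 minutes.
No other chain overtakes it, so the finish is 25 minutes.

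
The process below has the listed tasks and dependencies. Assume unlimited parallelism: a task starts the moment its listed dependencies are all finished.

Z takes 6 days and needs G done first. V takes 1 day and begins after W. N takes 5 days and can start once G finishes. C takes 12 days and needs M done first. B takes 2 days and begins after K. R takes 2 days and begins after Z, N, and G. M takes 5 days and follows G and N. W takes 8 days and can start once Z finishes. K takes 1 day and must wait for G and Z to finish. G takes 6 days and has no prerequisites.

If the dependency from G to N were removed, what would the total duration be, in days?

23

With the dependency in place, G→N→M→C = 6+5+5+12 = 28 sets the finish at 28 days.
Without G→N, N's earliest start moves from 6 to 0.
The longest chain is now G→M→C = 6+5+12 = 23, so the job takes 23 days.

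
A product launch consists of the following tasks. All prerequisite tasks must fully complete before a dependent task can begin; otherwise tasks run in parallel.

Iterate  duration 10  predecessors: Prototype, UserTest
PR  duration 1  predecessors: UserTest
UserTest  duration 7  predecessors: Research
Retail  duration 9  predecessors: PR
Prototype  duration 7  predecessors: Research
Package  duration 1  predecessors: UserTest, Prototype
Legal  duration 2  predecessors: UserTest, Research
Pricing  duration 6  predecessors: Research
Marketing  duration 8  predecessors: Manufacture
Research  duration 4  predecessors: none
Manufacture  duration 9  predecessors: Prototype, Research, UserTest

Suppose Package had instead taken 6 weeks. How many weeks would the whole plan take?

The binding path is Research→Prototype→Manufacture→Marketing = 4+7+9+8 = 28; finish at 28 weeks.
Package is off the critical path — its longest chain is 12 weeks, giving 16 of slack.
No other chain overtakes it, so the finish is 28 weeks.

28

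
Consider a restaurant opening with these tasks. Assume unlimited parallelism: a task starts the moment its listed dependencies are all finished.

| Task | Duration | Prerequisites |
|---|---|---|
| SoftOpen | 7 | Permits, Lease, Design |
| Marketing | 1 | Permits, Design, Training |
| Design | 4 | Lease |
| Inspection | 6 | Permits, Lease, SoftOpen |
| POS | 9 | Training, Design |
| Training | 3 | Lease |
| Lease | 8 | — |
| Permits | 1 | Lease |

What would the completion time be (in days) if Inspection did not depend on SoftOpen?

Original critical path: Lease→Design→SoftOpen→Inspection = 8+4+7+6 = 25 ⇒ 25 days.
Without SoftOpen→Inspection, Inspection's earliest start moves from 19 to 9.
The longest chain is now Lease→Design→POS = 8+4+9 = 21, so the plan takes 21 days.

21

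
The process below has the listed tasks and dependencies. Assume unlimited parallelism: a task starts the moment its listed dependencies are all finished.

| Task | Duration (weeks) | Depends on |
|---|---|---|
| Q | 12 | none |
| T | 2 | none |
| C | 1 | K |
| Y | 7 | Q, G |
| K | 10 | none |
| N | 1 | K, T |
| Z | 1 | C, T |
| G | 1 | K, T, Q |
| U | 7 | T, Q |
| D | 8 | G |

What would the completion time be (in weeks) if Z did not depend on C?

21

Before: longest chain Q→G→D = 12+1+8 = 21, finish 21.
Without C→Z, Z's earliest start moves from 11 to 2.
After: Q→G→D = 12+1+8 = 21 → 21 weeks.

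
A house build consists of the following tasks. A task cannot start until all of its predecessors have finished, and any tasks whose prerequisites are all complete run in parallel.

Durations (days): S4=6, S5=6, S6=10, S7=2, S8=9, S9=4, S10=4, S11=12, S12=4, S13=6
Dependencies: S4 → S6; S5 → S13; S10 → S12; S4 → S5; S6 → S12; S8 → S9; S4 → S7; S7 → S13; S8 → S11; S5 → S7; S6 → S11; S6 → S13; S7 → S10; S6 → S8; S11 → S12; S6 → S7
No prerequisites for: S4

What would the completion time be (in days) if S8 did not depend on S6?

With the dependency in place, S4→S6→S8→S11→S12 = 6+10+9+12+4 = 41 sets the finish at 41 days.
Without S6→S8, S8's earliest start moves from 16 to 0.
The longest chain is now S4→S6→S11→S12 = 6+10+12+4 = 32, so the schedule takes 32 days.

32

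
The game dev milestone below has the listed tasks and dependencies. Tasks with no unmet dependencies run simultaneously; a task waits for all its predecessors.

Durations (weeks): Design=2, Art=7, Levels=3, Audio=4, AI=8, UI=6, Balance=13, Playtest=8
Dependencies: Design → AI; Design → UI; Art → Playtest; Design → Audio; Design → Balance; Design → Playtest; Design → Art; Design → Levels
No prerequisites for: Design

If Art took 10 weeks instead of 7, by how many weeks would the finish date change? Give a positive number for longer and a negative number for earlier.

Baseline: Design→Art→Playtest = 2+7+8 = 17 → 17 weeks.
Art lies on that path, so at 10 weeks the path becomes 20 weeks.
No other chain overtakes it, so the finish is 20 weeks.
Change in finish: 20 − 17 = +3 weeks.

3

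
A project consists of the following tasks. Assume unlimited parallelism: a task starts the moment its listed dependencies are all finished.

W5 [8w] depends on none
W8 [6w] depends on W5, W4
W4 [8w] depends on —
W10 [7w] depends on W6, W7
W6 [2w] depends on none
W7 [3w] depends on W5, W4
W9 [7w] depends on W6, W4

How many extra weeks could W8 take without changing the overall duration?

4

W4→W7→W10 = 8+3+7 = 18 sets the makespan at 18 weeks.
W8 finishes as early as 14 and must finish by 18.
Float = 18 − 14 = 4.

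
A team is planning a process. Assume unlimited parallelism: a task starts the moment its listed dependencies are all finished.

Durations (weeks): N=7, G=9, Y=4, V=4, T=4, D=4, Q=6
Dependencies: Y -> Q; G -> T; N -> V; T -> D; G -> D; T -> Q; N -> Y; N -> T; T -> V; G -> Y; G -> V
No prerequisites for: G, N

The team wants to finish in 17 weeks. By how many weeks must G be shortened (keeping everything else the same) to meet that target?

Current finish: 19 weeks; target: 17.
G is on every critical path, so each week cut from G cuts the finish by one (this holds down to a finish of 17).
Need 19 − 17 = 2 weeks off G → G becomes 7 weeks, finish becomes 17.

2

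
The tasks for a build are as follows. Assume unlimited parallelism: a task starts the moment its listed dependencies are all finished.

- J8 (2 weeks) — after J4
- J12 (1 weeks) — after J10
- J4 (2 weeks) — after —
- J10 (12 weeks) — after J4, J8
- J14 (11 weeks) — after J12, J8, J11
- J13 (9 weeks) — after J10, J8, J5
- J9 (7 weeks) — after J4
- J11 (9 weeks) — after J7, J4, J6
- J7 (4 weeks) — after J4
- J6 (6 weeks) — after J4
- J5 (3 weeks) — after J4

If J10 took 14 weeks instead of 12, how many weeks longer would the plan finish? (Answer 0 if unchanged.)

2

Actual critical path: J4→J8→J10→J12→J14 = 2+2+12+1+11 = 28 ⇒ 28 weeks.
J10 lies on that path, so at 14 weeks the path becomes 30 weeks.
No other chain overtakes it, so the finish is 30 weeks.
Change in finish: 30 − 28 = +2 weeks.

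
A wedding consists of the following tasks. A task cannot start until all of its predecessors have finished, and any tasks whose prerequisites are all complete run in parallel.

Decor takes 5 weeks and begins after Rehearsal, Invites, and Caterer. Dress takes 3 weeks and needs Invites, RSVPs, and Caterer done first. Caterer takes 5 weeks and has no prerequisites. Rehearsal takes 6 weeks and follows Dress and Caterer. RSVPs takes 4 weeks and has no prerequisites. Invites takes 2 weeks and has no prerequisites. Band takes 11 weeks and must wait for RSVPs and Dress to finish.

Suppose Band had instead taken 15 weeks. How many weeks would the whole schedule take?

Actual critical path: Caterer→Dress→Band = 5+3+11 = 19 ⇒ 19 weeks.
Band is on the critical path; changing it to 15 makes that path 23 weeks.
No other chain overtakes it, so the finish is 23 weeks.

23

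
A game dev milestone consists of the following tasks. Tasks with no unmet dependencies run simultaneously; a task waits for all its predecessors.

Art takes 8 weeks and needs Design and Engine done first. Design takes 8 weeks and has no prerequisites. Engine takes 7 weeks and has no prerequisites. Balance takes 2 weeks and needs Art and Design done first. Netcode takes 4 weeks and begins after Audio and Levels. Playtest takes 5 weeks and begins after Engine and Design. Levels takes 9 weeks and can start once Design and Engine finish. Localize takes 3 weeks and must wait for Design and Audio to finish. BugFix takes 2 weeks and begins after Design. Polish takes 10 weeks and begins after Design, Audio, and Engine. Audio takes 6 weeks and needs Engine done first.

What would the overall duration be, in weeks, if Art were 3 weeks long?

Baseline: Engine→Audio→Polish = 7+6+10 = 23 → 23 weeks.
Art is off the critical path — its longest chain is 18 weeks, giving 5 of slack.
No other chain overtakes it, so the finish is 23 weeks.

23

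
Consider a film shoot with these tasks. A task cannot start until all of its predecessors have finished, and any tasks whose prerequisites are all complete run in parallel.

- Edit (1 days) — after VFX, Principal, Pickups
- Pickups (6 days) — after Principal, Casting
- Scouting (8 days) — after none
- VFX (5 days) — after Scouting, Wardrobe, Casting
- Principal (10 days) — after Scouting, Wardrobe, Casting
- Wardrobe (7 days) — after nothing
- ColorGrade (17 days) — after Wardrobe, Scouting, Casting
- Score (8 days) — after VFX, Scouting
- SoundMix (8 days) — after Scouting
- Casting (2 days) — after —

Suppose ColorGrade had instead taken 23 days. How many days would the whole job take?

31

Critical path before the change: Scouting→ColorGrade = 8+17 = 25 giving 25 days.
Since ColorGrade is critical, the +6 change carries straight to that chain (now 31 days).
No other chain overtakes it, so the finish is 31 days.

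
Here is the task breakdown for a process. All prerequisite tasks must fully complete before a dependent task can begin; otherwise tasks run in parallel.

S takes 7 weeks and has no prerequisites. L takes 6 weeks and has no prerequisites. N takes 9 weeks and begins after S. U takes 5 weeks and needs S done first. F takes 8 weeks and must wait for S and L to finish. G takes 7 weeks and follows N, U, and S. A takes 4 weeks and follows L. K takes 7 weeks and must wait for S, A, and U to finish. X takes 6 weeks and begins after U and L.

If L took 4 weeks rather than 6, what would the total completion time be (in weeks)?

23

The binding path is S→N→G = 7+9+7 = 23; finish at 23 weeks.
L has 6 weeks of float (longest path through it is 17).
That remains the longest chain; total 23 weeks.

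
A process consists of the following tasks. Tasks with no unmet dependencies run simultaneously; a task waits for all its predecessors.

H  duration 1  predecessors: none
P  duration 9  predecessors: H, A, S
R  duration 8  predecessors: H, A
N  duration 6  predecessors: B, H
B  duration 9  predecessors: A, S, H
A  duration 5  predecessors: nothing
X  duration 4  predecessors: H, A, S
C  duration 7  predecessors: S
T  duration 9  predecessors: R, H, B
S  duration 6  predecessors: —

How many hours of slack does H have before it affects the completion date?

5

S→B→T = 6+9+9 = 24 sets the makespan at 24 hours.
H finishes as early as 1 and must finish by 6.
Float = 24 − 19 = 5.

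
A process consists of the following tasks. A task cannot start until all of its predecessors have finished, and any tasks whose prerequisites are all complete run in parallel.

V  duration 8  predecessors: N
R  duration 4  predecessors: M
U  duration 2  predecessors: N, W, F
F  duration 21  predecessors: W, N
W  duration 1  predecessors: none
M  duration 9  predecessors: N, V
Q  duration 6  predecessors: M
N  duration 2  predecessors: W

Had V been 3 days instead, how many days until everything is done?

26

Actual critical path: W→N→V→M→Q = 1+2+8+9+6 = 26 ⇒ 26 days.
V lies on that path, so at 3 days the path becomes 21 days.
New critical path: W→N→F→U = 1+2+21+2 = 26 ⇒ 26 days.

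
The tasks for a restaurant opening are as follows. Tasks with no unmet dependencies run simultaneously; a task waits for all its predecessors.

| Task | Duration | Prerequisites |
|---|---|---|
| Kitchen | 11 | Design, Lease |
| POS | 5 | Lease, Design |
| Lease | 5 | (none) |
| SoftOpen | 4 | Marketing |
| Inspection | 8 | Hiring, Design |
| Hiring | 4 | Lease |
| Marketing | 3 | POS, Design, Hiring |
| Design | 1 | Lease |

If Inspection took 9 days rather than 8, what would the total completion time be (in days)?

Baseline: Lease→Design→POS→Marketing→SoftOpen = 5+1+5+3+4 = 18 → 18 days.
Inspection is off the critical path — its longest chain is 17 days, giving 1 of slack.
That remains the longest chain; total 18 days.

18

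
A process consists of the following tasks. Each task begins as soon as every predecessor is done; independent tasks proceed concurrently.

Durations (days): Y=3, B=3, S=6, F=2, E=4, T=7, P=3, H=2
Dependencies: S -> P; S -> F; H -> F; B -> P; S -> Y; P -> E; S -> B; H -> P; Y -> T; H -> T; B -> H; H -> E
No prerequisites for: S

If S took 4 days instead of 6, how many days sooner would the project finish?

Actual critical path: S→B→H→P→E = 6+3+2+3+4 = 18 ⇒ 18 days.
S is on the critical path; changing it to 4 makes that path 16 days.
That remains the longest chain; total 16 days.
Change in finish: 16 − 18 = -2 days.

2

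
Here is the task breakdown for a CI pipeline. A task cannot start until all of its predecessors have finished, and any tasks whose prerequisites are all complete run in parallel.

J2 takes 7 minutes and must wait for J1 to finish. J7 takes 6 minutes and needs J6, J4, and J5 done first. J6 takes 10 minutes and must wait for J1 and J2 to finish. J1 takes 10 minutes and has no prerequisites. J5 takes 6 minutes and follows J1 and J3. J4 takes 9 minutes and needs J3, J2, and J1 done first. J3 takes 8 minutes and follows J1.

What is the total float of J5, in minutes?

3

Critical path: J1→J2→J6→J7 = 10+7+10+6 = 33, so the finish is 33 minutes.
Longest path through J5: 30 minutes (earliest finish 24, latest finish 27).
Float = 33 − 30 = 3.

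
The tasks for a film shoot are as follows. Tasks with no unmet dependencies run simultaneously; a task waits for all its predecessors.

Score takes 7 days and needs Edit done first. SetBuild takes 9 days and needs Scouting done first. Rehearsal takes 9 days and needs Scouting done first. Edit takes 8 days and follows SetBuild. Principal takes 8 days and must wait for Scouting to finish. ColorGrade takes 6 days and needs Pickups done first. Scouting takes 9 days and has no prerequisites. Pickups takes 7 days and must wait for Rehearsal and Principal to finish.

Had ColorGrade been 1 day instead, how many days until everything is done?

33

Baseline: Scouting→SetBuild→Edit→Score = 9+9+8+7 = 33 → 33 days.
ColorGrade is off the critical path — its longest chain is 31 days, giving 2 of slack.
No other chain overtakes it, so the finish is 33 days.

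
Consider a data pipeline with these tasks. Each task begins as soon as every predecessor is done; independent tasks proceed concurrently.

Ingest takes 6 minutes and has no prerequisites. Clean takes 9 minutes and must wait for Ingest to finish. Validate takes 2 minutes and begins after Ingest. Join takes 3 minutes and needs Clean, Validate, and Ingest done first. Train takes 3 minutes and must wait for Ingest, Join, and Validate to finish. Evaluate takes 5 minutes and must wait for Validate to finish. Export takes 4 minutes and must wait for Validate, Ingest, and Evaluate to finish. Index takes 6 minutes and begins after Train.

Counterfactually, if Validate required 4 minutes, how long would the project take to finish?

Critical path before the change: Ingest→Clean→Join→Train→Index = 6+9+3+3+6 = 27 giving 27 minutes.
Validate has 7 minutes of float (longest path through it is 20).
The critical path is still Ingest→Clean→Join→Train→Index; finish is now 27 minutes.

27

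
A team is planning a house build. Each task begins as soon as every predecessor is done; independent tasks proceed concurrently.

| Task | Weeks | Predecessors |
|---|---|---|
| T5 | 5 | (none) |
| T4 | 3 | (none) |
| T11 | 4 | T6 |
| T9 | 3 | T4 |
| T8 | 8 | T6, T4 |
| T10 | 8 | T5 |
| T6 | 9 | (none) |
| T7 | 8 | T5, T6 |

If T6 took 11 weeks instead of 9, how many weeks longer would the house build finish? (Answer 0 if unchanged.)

2

The binding path is T6→T7 = 9+8 = 17; finish at 17 weeks.
T6 lies on that path, so at 11 weeks the path becomes 19 weeks.
That remains the longest chain; total 19 weeks.
Change in finish: 19 − 17 = +2 weeks.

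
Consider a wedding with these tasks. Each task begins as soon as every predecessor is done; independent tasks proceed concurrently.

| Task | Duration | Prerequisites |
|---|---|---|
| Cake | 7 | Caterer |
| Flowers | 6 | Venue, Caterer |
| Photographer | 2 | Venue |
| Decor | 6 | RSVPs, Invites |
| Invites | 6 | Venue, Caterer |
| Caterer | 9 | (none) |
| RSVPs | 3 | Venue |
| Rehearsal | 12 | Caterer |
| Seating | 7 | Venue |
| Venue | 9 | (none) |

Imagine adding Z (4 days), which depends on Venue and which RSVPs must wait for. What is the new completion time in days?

Originally the wedding takes 21 days.
With Z inserted, RSVPs now waits for max(Venue, Z).
New critical path: Venue→Z→RSVPs→Decor = 9+4+3+6 = 22 ⇒ 22 days.

22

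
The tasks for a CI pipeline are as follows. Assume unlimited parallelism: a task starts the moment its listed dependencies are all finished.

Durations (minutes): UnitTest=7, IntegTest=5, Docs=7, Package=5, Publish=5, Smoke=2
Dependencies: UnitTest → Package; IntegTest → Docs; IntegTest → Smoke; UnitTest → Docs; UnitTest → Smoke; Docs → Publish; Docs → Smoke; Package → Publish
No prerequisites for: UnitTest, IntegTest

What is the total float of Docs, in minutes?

0

The longest chain is UnitTest→Docs→Publish = 7+7+5 = 19; overall finish 19 minutes.
Longest path through Docs: 19 minutes (earliest finish 14, latest finish 14).
Slack of Docs = 7 − 7 = 0 minutes.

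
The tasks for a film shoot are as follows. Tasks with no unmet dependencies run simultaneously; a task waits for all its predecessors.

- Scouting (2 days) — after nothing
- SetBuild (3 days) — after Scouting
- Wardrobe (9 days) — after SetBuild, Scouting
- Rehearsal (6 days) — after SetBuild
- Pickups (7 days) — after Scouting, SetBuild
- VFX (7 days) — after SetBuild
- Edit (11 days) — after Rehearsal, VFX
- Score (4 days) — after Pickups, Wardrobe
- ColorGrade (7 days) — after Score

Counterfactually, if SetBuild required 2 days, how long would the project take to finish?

24

Actual critical path: Scouting→SetBuild→Wardrobe→Score→ColorGrade = 2+3+9+4+7 = 25 ⇒ 25 days.
Since SetBuild is critical, the -1 change carries straight to that chain (now 24 days).
The critical path is still Scouting→SetBuild→Wardrobe→Score→ColorGrade; finish is now 24 days.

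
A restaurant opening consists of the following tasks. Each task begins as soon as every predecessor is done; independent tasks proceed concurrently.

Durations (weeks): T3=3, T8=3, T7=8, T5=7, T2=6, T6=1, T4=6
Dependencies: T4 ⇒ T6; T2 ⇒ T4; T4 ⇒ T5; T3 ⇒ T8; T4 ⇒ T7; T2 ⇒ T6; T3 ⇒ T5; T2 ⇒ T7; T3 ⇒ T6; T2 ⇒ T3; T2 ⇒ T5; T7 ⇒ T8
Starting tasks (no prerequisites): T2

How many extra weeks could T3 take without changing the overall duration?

7

Critical path: T2→T4→T7→T8 = 6+6+8+3 = 23, so the finish is 23 weeks.
T3 finishes as early as 9 and must finish by 16.
So T3 can slip 16 − 9 = 7 weeks.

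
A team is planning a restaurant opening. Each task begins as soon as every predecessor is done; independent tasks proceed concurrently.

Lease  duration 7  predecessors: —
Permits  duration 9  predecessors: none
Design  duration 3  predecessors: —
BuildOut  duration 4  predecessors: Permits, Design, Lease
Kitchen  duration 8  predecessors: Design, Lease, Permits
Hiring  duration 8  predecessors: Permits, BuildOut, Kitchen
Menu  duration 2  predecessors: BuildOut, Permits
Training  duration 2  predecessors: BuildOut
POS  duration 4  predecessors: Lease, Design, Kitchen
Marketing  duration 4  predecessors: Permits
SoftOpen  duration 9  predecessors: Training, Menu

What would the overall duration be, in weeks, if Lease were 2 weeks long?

Baseline: Permits→Kitchen→Hiring = 9+8+8 = 25 → 25 weeks.
The longest path through Lease is only 23 weeks, so Lease has float 2.
The critical path is still Permits→Kitchen→Hiring; finish is now 25 weeks.

25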